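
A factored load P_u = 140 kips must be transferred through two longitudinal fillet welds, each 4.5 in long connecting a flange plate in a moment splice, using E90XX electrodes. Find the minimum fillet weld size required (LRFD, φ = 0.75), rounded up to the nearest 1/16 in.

E90XX → F_EXX = 90 ksi.
Total weld length L = 9 in.
Required throat t_e = P_u / (φ × 0.6 F_EXX × L) = 140 / (0.75 × 0.6 × 90 × 9) = 0.3841 in.
Required leg w = t_e / 0.707 = 0.5433 in → use 9/16 in.

w = 9/16 in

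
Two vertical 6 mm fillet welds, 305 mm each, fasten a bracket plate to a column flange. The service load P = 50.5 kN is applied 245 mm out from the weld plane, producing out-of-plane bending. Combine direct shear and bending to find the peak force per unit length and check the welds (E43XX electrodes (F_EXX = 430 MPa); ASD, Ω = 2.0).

f_max ≈ 408 N/mm; adequate

L_w = 2 × 305 = 610 mm; section modulus (unit throat) S = 2 × L²/6 = 31010 mm².
Direct shear f_v = P/L_w = 50.5×10³/610 = 82.79 N/mm.
Moment M = P × e = 50.5×10³ × 245 = 12372000 N·mm; bending f_b = M/S = 399 N/mm.
f_max = √(f_v² + f_b²) = √(82.79² + 399²) = 407.5 N/mm.
r_n/Ω = (1/2.0) × 0.6 × 430 × (0.707 × 6) = 547.2 N/mm → adequate.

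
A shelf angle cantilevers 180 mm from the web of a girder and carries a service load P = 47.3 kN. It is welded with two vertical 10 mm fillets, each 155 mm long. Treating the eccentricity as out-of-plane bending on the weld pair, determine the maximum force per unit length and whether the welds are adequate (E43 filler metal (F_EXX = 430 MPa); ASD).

f_max ≈ 1070 N/mm; NOT adequate

L_w = 2 × 155 = 310 mm; section modulus (unit throat) S = 2 × L²/6 = 8008 mm².
Direct shear f_v = P/L_w = 47.3×10³/310 = 152.6 N/mm.
Moment M = P × e = 47.3×10³ × 180 = 8514000 N·mm; bending f_b = M/S = 1063 N/mm.
f_max = √(f_v² + f_b²) = √(152.6² + 1063²) = 1074 N/mm.
r_n/Ω = (1/2.0) × 0.6 × 430 × (0.707 × 10) = 912 N/mm → NOT adequate.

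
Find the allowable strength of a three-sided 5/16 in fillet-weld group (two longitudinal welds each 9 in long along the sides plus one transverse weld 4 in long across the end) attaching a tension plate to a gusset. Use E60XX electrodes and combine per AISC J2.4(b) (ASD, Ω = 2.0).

E60XX → F_EXX = 60 ksi.
t_e = 0.707 × 0.3125 = 0.2209 in.
R_nwl = 0.6 × 60 × 0.2209 × 18 = 143.2 kips (longitudinal, 2 welds).
R_nwt = 0.6 × 60 × 0.2209 × 4 = 31.81 kips (transverse, base value).
(i) R_nwl + R_nwt = 175 kips; (ii) 0.85 R_nwl + 1.5 R_nwt = 169.4 kips.
R_n = max = 175 kips [governs: (i)]; R_n/Ω = 87.49 kips.

R_n/Ω ≈ 87.5 kips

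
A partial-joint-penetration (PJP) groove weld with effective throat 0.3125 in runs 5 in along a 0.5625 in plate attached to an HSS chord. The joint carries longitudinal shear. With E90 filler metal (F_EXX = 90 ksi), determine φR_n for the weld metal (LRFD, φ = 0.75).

Effective throat (given) t_e = 0.3125 in.
A_we = 0.3125 × 5 = 1.562 in².
F_nw = 0.6 F_EXX = 54 ksi.
φR_n = 0.75 × 54 × 1.562 = 63.28 kips.

φR_n ≈ 63.3 kips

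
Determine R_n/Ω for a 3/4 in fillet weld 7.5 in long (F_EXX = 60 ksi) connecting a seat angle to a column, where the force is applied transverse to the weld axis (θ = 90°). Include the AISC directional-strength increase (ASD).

t_e = 0.707 × 0.75 = 0.5302 in; A_we = 0.5302 × 7.5 = 3.977 in².
Directional factor: 1.0 + 0.5 sin^1.5(90°) = 1.5.
F_nw = 0.6 × 60 × 1.5 = 54 ksi.
R_n/Ω = (54 × 3.977) / 2.0 = 107.4 kip.

R_n/Ω ≈ 107 kip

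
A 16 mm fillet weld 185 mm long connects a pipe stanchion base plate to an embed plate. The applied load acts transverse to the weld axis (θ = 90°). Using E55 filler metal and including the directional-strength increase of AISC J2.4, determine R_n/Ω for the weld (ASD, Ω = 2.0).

R_n/Ω ≈ 518 kN

E55XX → F_EXX = 550 MPa.
t_e = 0.707 × 16 = 11.31 mm; A_we = 11.31 × 185 = 2093 mm².
Directional factor: 1.0 + 0.5 sin^1.5(90°) = 1.5.
F_nw = 0.6 × 550 × 1.5 = 495 MPa.
R_n/Ω = (495 × 2093) / 2.0 × 10⁻³ = 517.9 kN.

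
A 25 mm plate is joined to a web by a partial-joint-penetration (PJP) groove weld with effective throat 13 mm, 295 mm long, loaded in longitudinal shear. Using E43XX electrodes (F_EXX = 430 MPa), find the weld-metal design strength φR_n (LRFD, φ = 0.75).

φR_n ≈ 742 kN

Effective throat (given) t_e = 13 mm.
A_we = 13 × 295 = 3835 mm².
F_nw = 0.6 F_EXX = 258 MPa.
φR_n = 0.75 × 258 × 3835 × 10⁻³ = 742.1 kN.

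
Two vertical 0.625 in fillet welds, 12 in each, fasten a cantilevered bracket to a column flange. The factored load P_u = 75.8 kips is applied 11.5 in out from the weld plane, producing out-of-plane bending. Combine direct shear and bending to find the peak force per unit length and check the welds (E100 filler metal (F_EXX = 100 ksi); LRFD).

f_max ≈ 18.4 kip/in; adequate

L_w = 2 × 12 = 24 in; section modulus (unit throat) S = 2 × L²/6 = 48 in².
Direct shear f_v = P/L_w = 75.8/24 = 3.158 kip/in.
Moment M = P × e = 75.8 × 11.5 = 871.7 kip·in; bending f_b = M/S = 18.16 kip/in.
f_max = √(f_v² + f_b²) = √(3.158² + 18.16²) = 18.43 kip/in.
φr_n = 0.75 × 0.6 × 100 × (0.707 × 0.625) = 19.88 kip/in → adequate.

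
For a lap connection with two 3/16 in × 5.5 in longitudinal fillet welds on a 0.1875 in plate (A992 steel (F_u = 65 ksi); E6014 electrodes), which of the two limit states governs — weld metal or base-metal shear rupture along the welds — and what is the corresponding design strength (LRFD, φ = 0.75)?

φR_n ≈ 39.4 kips (weld metal governs)

E60XX → F_EXX = 60 ksi.
t_e = 0.707 × 0.1875 = 0.1326 in; L = 11 in.
Weld metal: φR_n = 0.75 × 0.6 × 60 × 0.1326 × 11 = 39.37 kips.
Base metal (shear rupture): φR_n = 0.75 × 0.6 × 65 × 0.1875 × 11 = 60.33 kips.
Governing: weld metal.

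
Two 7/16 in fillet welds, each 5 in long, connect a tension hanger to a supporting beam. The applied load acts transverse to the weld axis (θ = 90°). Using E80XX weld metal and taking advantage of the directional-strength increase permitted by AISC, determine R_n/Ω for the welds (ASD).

E80XX → F_EXX = 80 ksi.
t_e = 0.707 × 0.4375 = 0.3093 in; A_we = 0.3093 × 10 = 3.093 in².
Directional factor: 1.0 + 0.5 sin^1.5(90°) = 1.5.
F_nw = 0.6 × 80 × 1.5 = 72 ksi.
R_n/Ω = (72 × 3.093) / 2.0 = 111.4 kip.

R_n/Ω ≈ 111 kip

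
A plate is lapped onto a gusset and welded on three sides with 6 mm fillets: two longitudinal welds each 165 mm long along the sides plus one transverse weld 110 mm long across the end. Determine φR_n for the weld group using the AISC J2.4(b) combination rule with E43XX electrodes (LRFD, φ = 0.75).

φR_n ≈ 366 kN

E43XX → F_EXX = 430 MPa.
t_e = 0.707 × 6 = 4.242 mm.
R_nwl = 0.6 × 430 × 4.242 × 330 × 10⁻³ = 361.2 kN (longitudinal, 2 welds).
R_nwt = 0.6 × 430 × 4.242 × 110 × 10⁻³ = 120.4 kN (transverse, base value).
(i) R_nwl + R_nwt = 481.6 kN; (ii) 0.85 R_nwl + 1.5 R_nwt = 487.6 kN.
R_n = max = 487.6 kN [governs: (ii)]; φR_n = 365.7 kN.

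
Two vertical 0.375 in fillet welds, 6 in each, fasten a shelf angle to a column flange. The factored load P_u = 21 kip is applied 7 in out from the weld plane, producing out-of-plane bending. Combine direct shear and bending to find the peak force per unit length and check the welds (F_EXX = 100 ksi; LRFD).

f_max ≈ 12.4 kip/in; NOT adequate

L_w = 2 × 6 = 12 in; section modulus (unit throat) S = 2 × L²/6 = 12 in².
Direct shear f_v = P/L_w = 21/12 = 1.75 kip/in.
Moment M = P × e = 21 × 7 = 147 kip·in; bending f_b = M/S = 12.25 kip/in.
f_max = √(f_v² + f_b²) = √(1.75² + 12.25²) = 12.37 kip/in.
φr_n = 0.75 × 0.6 × 100 × (0.707 × 0.375) = 11.93 kip/in → NOT adequate.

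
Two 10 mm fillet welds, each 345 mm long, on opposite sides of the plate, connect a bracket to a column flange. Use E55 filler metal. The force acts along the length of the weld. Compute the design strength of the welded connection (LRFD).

E55XX → F_EXX = 550 MPa.
Effective throat t_e = 0.707 × 10 = 7.07 mm.
Total length L = 690 mm; A_we = 7.07 × 690 = 4878 mm².
F_nw = 0.6 F_EXX = 0.6 × 550 = 330 MPa.
φR_n = 0.75 × 330 × 4878 × 10⁻³ = 1207 kN.

φR_n ≈ 1210 kN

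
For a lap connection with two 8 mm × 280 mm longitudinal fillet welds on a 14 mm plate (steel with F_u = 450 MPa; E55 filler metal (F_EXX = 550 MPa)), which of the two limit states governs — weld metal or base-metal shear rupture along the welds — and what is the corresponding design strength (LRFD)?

φR_n ≈ 784 kN (weld metal governs)

t_e = 0.707 × 8 = 5.656 mm; L = 560 mm.
Weld metal: φR_n = 0.75 × 0.6 × 550 × 5.656 × 560 × 10⁻³ = 783.9 kN.
Base metal (shear rupture): φR_n = 0.75 × 0.6 × 450 × 14 × 560 × 10⁻³ = 1588 kN.
Governing: weld metal.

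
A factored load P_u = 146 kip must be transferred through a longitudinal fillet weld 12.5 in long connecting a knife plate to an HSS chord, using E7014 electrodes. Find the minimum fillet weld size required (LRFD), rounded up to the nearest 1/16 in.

w = 9/16 in

E70XX → F_EXX = 70 ksi.
Total weld length L = 12.5 in.
Required throat t_e = P_u / (φ × 0.6 F_EXX × L) = 146 / (0.75 × 0.6 × 70 × 12.5) = 0.3708 in.
Required leg w = t_e / 0.707 = 0.5245 in → use 9/16 in.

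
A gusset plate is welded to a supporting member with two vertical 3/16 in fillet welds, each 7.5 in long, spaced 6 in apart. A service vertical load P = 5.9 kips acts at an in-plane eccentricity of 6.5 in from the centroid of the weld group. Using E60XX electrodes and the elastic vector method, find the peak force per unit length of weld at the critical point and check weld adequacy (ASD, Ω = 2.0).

E60XX → F_EXX = 60 ksi.
Total weld length L_w = 15 in. Treat welds as unit-width lines.
Polar moment about centroid: J = 2[d³/12 + d(b/2)²] = 2[7.5³/12 + 7.5×3²] = 205.3 in³.
Direct shear f_v = P/L_w = 5.9 / 15 = 0.3933 kip/in (vertical).
Torsion M = P·e = 5.9 × 6.5 = 38.35 kip·in.
Critical point at (x, y) = (3, 3.75) from centroid. f_tx = M·y/J = 0.7005 kip/in; f_ty = M·x/J = 0.5604 kip/in.
Resultant f_max = √[f_tx² + (f_v + f_ty)²] = √[0.7005² + (0.3933 + 0.5604)²] = 1.183 kip/in.
Capacity per unit length: r_n/Ω = (1/2.0) × 0.6 × 60 × (0.707 × 0.1875) = 2.386 kip/in.
1.183 ≤ 2.386 → adequate.

f_max ≈ 1.18 kip/in; adequate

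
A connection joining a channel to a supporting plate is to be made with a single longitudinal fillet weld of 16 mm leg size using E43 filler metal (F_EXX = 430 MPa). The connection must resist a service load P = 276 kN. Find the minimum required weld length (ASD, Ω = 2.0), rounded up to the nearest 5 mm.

L = 190 mm

Throat t_e = 0.707 × 16 = 11.31 mm.
r_n/Ω = (0.6 × 430 × 11.31) / 2.0 = 1459 N/mm = 1.459 kN/mm.
L_req = P / (r_n/Ω) = 276 / 1.459 = 189.1 mm total.
Round up → use L = 190 mm.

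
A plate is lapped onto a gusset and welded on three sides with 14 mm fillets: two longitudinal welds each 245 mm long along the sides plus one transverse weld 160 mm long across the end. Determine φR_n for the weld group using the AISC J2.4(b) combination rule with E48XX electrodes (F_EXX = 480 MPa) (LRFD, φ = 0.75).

t_e = 0.707 × 14 = 9.898 mm.
R_nwl = 0.6 × 480 × 9.898 × 490 × 10⁻³ = 1397 kN (longitudinal, 2 welds).
R_nwt = 0.6 × 480 × 9.898 × 160 × 10⁻³ = 456.1 kN (transverse, base value).
(i) R_nwl + R_nwt = 1853 kN; (ii) 0.85 R_nwl + 1.5 R_nwt = 1871 kN.
R_n = max = 1871 kN [governs: (ii)]; φR_n = 1404 kN.

φR_n ≈ 1400 kN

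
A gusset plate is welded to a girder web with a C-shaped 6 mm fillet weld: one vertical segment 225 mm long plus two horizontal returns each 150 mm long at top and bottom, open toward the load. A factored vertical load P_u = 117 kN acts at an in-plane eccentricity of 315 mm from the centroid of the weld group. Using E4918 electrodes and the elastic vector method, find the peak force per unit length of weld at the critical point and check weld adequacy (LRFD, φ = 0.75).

E49XX → F_EXX = 490 MPa.
Total weld length L_w = 525 mm. Treat welds as unit-width lines.
Centroid: x̄ = 2×150×75 / 525 = 42.86 mm from the vertical weld.
Polar moment about centroid: J = I_x + I_y = [225³/12 + 2×150×112.5²] + [225×42.86² + 2(150³/12 + 150×32.14²)] = 6032000 mm³.
Direct shear f_v = P/L_w = 117×10³ / 525 = 222.9 N/mm (vertical).
Torsion M = P·e = 117×10³ × 315 = 36855000 N·mm.
Critical point at (x, y) = (107.1, 112.5) from centroid. f_tx = M·y/J = 687.4 N/mm; f_ty = M·x/J = 654.7 N/mm.
Resultant f_max = √[f_tx² + (f_v + f_ty)²] = √[687.4² + (222.9 + 654.7)²] = 1115 N/mm.
Capacity per unit length: φr_n = 0.75 × 0.6 × 490 × (0.707 × 6) = 935.4 N/mm.
1115 > 935.4 → NOT adequate.

f_max ≈ 1110 N/mm; NOT adequate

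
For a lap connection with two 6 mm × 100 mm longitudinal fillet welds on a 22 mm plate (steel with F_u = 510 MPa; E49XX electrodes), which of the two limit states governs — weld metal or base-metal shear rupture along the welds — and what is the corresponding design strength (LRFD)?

φR_n ≈ 187 kN (weld metal governs)

E49XX → F_EXX = 490 MPa.
t_e = 0.707 × 6 = 4.242 mm; L = 200 mm.
Weld metal: φR_n = 0.75 × 0.6 × 490 × 4.242 × 200 × 10⁻³ = 187.1 kN.
Base metal (shear rupture): φR_n = 0.75 × 0.6 × 510 × 22 × 200 × 10⁻³ = 1010 kN.
Governing: weld metal.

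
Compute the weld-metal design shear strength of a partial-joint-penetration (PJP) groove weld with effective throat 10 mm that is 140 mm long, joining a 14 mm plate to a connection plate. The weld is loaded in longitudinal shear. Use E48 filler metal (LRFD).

φR_n ≈ 302 kN

E48XX → F_EXX = 480 MPa.
Effective throat (given) t_e = 10 mm.
A_we = 10 × 140 = 1400 mm².
F_nw = 0.6 F_EXX = 288 MPa.
φR_n = 0.75 × 288 × 1400 × 10⁻³ = 302.4 kN.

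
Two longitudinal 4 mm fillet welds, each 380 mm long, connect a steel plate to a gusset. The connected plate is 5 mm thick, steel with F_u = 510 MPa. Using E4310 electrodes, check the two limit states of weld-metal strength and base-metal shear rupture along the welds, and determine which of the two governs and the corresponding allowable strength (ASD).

E43XX → F_EXX = 430 MPa.
t_e = 0.707 × 4 = 2.828 mm; L = 760 mm.
Weld metal: R_n/Ω = (1/2.0) × 0.6 × 430 × 2.828 × 760 × 10⁻³ = 277.3 kN.
Base metal (shear rupture): R_n/Ω = (1/2.0) × 0.6 × 510 × 5 × 760 × 10⁻³ = 581.4 kN.
Governing: weld metal.

R_n/Ω ≈ 277 kN (weld metal governs)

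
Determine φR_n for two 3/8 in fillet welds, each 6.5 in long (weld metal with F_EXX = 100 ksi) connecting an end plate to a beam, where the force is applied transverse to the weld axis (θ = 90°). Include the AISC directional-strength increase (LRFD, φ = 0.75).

t_e = 0.707 × 0.375 = 0.2651 in; A_we = 0.2651 × 13 = 3.447 in².
Directional factor: 1.0 + 0.5 sin^1.5(90°) = 1.5.
F_nw = 0.6 × 100 × 1.5 = 90 ksi.
φR_n = 0.75 × 90 × 3.447 = 232.6 kips.

φR_n ≈ 233 kips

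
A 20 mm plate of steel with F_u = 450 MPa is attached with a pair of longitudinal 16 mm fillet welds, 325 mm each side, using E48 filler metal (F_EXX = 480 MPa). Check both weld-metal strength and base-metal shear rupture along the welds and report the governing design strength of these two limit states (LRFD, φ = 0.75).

φR_n ≈ 1590 kN (weld metal governs)

t_e = 0.707 × 16 = 11.31 mm; L = 650 mm.
Weld metal: φR_n = 0.75 × 0.6 × 480 × 11.31 × 650 × 10⁻³ = 1588 kN.
Base metal (shear rupture): φR_n = 0.75 × 0.6 × 450 × 20 × 650 × 10⁻³ = 2632 kN.
Governing: weld metal.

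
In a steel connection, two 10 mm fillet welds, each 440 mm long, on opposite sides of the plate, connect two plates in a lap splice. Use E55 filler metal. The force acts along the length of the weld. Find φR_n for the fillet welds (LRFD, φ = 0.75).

φR_n ≈ 1540 kN

E55XX → F_EXX = 550 MPa.
Effective throat t_e = 0.707 × 10 = 7.07 mm.
Total length L = 880 mm; A_we = 7.07 × 880 = 6222 mm².
F_nw = 0.6 F_EXX = 0.6 × 550 = 330 MPa.
φR_n = 0.75 × 330 × 6222 × 10⁻³ = 1540 kN.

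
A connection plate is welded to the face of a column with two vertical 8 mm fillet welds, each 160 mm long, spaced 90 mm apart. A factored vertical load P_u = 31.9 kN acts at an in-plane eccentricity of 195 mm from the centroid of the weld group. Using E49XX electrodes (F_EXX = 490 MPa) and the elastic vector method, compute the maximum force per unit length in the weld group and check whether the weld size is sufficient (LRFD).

Total weld length L_w = 320 mm. Treat welds as unit-width lines.
Polar moment about centroid: J = 2[d³/12 + d(b/2)²] = 2[160³/12 + 160×45²] = 1331000 mm³.
Direct shear f_v = P/L_w = 31.9×10³ / 320 = 99.69 N/mm (vertical).
Torsion M = P·e = 31.9×10³ × 195 = 6220500 N·mm.
Critical point at (x, y) = (45, 80) from centroid. f_tx = M·y/J = 374 N/mm; f_ty = M·x/J = 210.4 N/mm.
Resultant f_max = √[f_tx² + (f_v + f_ty)²] = √[374² + (99.69 + 210.4)²] = 485.8 N/mm.
Capacity per unit length: φr_n = 0.75 × 0.6 × 490 × (0.707 × 8) = 1247 N/mm.
485.8 ≤ 1247 → adequate.

f_max ≈ 486 N/mm; adequate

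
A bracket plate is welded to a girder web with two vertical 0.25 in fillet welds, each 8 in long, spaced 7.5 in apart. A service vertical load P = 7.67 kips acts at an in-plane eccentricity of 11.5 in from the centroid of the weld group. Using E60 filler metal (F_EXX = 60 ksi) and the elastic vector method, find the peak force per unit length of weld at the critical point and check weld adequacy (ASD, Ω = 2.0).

f_max ≈ 1.92 kip/in; adequate

Total weld length L_w = 16 in. Treat welds as unit-width lines.
Polar moment about centroid: J = 2[d³/12 + d(b/2)²] = 2[8³/12 + 8×3.75²] = 310.3 in³.
Direct shear f_v = P/L_w = 7.67 / 16 = 0.4794 kip/in (vertical).
Torsion M = P·e = 7.67 × 11.5 = 88.205 kip·in.
Critical point at (x, y) = (3.75, 4) from centroid. f_tx = M·y/J = 1.137 kip/in; f_ty = M·x/J = 1.066 kip/in.
Resultant f_max = √[f_tx² + (f_v + f_ty)²] = √[1.137² + (0.4794 + 1.066)²] = 1.918 kip/in.
Capacity per unit length: r_n/Ω = (1/2.0) × 0.6 × 60 × (0.707 × 0.25) = 3.181 kip/in.
1.918 ≤ 3.181 → adequate.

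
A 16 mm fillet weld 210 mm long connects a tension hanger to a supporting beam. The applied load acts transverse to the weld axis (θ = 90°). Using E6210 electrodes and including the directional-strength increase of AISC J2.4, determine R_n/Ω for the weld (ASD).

R_n/Ω ≈ 663 kN

E62XX → F_EXX = 620 MPa.
t_e = 0.707 × 16 = 11.31 mm; A_we = 11.31 × 210 = 2376 mm².
Directional factor: 1.0 + 0.5 sin^1.5(90°) = 1.5.
F_nw = 0.6 × 620 × 1.5 = 558 MPa.
R_n/Ω = (558 × 2376) / 2.0 × 10⁻³ = 662.8 kN.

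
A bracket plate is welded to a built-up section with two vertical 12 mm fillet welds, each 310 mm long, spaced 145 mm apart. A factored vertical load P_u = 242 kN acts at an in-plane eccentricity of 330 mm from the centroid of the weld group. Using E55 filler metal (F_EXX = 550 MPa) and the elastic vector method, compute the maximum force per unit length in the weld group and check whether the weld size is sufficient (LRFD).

f_max ≈ 1860 N/mm; adequate

Total weld length L_w = 620 mm. Treat welds as unit-width lines.
Polar moment about centroid: J = 2[d³/12 + d(b/2)²] = 2[310³/12 + 310×72.5²] = 8224000 mm³.
Direct shear f_v = P/L_w = 242×10³ / 620 = 390.3 N/mm (vertical).
Torsion M = P·e = 242×10³ × 330 = 79860000 N·mm.
Critical point at (x, y) = (72.5, 155) from centroid. f_tx = M·y/J = 1505 N/mm; f_ty = M·x/J = 704 N/mm.
Resultant f_max = √[f_tx² + (f_v + f_ty)²] = √[1505² + (390.3 + 704)²] = 1861 N/mm.
Capacity per unit length: φr_n = 0.75 × 0.6 × 550 × (0.707 × 12) = 2100 N/mm.
1861 ≤ 2100 → adequate.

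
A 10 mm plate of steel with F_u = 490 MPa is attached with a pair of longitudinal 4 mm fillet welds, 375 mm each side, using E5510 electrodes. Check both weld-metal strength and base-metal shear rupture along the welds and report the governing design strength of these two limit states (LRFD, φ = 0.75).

E55XX → F_EXX = 550 MPa.
t_e = 0.707 × 4 = 2.828 mm; L = 750 mm.
Weld metal: φR_n = 0.75 × 0.6 × 550 × 2.828 × 750 × 10⁻³ = 524.9 kN.
Base metal (shear rupture): φR_n = 0.75 × 0.6 × 490 × 10 × 750 × 10⁻³ = 1654 kN.
Governing: weld metal.

φR_n ≈ 525 kN (weld metal governs)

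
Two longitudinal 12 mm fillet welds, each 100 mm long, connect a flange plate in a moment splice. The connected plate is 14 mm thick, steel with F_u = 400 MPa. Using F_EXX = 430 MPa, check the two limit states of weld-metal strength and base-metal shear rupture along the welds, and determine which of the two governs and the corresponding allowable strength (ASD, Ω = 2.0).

t_e = 0.707 × 12 = 8.484 mm; L = 200 mm.
Weld metal: R_n/Ω = (1/2.0) × 0.6 × 430 × 8.484 × 200 × 10⁻³ = 218.9 kN.
Base metal (shear rupture): R_n/Ω = (1/2.0) × 0.6 × 400 × 14 × 200 × 10⁻³ = 336 kN.
Governing: weld metal.

R_n/Ω ≈ 219 kN (weld metal governs)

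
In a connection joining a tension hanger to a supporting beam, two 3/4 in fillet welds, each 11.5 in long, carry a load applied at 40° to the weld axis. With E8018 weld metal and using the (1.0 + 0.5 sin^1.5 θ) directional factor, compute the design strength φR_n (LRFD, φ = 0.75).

E80XX → F_EXX = 80 ksi.
t_e = 0.707 × 0.75 = 0.5302 in; A_we = 0.5302 × 23 = 12.2 in².
Directional factor: 1.0 + 0.5 sin^1.5(40°) = 1.258.
F_nw = 0.6 × 80 × 1.258 = 60.37 ksi.
φR_n = 0.75 × 60.37 × 12.2 = 552.2 kips.

φR_n ≈ 552 kips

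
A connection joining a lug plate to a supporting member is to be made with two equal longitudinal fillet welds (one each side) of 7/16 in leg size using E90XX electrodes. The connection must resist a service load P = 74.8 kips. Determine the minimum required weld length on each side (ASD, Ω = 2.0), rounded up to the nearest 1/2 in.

E90XX → F_EXX = 90 ksi.
Throat t_e = 0.707 × 0.4375 = 0.3093 in.
r_n/Ω = (0.6 × 90 × 0.3093) / 2.0 = 8.351 kip/in.
L_req = P / (r_n/Ω) = 74.8 / 8.351 = 8.957 in total.
Per side: 8.957 / 2 = 4.478 in.
Round up → use L = 4.5 in on each side.

L = 4.5 in on each side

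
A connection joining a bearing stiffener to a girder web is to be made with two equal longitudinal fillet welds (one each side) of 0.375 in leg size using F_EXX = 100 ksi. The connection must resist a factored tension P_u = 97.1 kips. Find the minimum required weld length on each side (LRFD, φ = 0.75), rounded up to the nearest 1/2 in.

L = 4.5 in on each side

Throat t_e = 0.707 × 0.375 = 0.2651 in.
φr_n = 0.75 × 0.6 × 100 × 0.2651 = 11.93 kips/in.
L_req = P_u / φr_n = 97.1 / 11.93 = 8.139 in total.
Per side: 8.139 / 2 = 4.069 in.
Round up → use L = 4.5 in on each side.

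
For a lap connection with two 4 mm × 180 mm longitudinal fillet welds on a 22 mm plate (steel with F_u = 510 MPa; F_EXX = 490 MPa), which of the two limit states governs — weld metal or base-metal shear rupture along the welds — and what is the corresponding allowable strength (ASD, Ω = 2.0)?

t_e = 0.707 × 4 = 2.828 mm; L = 360 mm.
Weld metal: R_n/Ω = (1/2.0) × 0.6 × 490 × 2.828 × 360 × 10⁻³ = 149.7 kN.
Base metal (shear rupture): R_n/Ω = (1/2.0) × 0.6 × 510 × 22 × 360 × 10⁻³ = 1212 kN.
Governing: weld metal.

R_n/Ω ≈ 150 kN (weld metal governs)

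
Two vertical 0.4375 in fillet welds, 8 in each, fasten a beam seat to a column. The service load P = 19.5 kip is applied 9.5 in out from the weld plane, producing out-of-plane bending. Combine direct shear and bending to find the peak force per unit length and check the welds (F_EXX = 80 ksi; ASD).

L_w = 2 × 8 = 16 in; section modulus (unit throat) S = 2 × L²/6 = 21.33 in².
Direct shear f_v = P/L_w = 19.5/16 = 1.219 kip/in.
Moment M = P × e = 19.5 × 9.5 = 185.25 kip·in; bending f_b = M/S = 8.684 kip/in.
f_max = √(f_v² + f_b²) = √(1.219² + 8.684²) = 8.769 kip/in.
r_n/Ω = (1/2.0) × 0.6 × 80 × (0.707 × 0.4375) = 7.423 kip/in → NOT adequate.

f_max ≈ 8.77 kip/in; NOT adequate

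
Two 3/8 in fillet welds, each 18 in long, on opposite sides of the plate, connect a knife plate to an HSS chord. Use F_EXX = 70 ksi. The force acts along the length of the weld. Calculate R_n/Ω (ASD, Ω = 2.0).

R_n/Ω ≈ 200 kips

Effective throat t_e = 0.707 × 0.375 = 0.2651 in.
Total length L = 36 in; A_we = 0.2651 × 36 = 9.544 in².
F_nw = 0.6 F_EXX = 0.6 × 70 = 42 ksi.
R_n = 42 × 9.544 = 400.9 kips; R_n/Ω = 400.9/2.0 = 200.4 kips.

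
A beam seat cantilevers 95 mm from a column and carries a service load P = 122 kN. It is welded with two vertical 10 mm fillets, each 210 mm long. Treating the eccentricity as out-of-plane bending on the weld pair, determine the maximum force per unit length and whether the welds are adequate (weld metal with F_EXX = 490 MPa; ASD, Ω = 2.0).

f_max ≈ 840 N/mm; adequate

L_w = 2 × 210 = 420 mm; section modulus (unit throat) S = 2 × L²/6 = 14700 mm².
Direct shear f_v = P/L_w = 122×10³/420 = 290.5 N/mm.
Moment M = P × e = 122×10³ × 95 = 11590000 N·mm; bending f_b = M/S = 788.4 N/mm.
f_max = √(f_v² + f_b²) = √(290.5² + 788.4²) = 840.2 N/mm.
r_n/Ω = (1/2.0) × 0.6 × 490 × (0.707 × 10) = 1039 N/mm → adequate.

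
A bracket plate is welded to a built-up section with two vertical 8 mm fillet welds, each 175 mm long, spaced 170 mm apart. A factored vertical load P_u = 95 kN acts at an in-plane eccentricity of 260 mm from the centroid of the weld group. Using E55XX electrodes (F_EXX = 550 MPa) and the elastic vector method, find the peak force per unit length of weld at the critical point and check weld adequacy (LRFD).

f_max ≈ 1090 N/mm; adequate

Total weld length L_w = 350 mm. Treat welds as unit-width lines.
Polar moment about centroid: J = 2[d³/12 + d(b/2)²] = 2[175³/12 + 175×85²] = 3422000 mm³.
Direct shear f_v = P/L_w = 95×10³ / 350 = 271.4 N/mm (vertical).
Torsion M = P·e = 95×10³ × 260 = 24700000 N·mm.
Critical point at (x, y) = (85, 87.5) from centroid. f_tx = M·y/J = 631.6 N/mm; f_ty = M·x/J = 613.5 N/mm.
Resultant f_max = √[f_tx² + (f_v + f_ty)²] = √[631.6² + (271.4 + 613.5)²] = 1087 N/mm.
Capacity per unit length: φr_n = 0.75 × 0.6 × 550 × (0.707 × 8) = 1400 N/mm.
1087 ≤ 1400 → adequate.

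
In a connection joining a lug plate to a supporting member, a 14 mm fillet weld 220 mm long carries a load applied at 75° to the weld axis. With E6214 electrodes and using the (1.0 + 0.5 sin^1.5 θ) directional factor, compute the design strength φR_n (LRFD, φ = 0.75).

E62XX → F_EXX = 620 MPa.
t_e = 0.707 × 14 = 9.898 mm; A_we = 9.898 × 220 = 2178 mm².
Directional factor: 1.0 + 0.5 sin^1.5(75°) = 1.475.
F_nw = 0.6 × 620 × 1.475 = 548.6 MPa.
φR_n = 0.75 × 548.6 × 2178 × 10⁻³ = 895.9 kN.

φR_n ≈ 896 kN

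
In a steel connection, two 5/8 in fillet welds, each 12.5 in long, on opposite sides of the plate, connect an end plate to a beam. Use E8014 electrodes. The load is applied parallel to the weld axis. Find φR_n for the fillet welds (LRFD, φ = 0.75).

E80XX → F_EXX = 80 ksi.
Effective throat t_e = 0.707 × 0.625 = 0.4419 in.
Total length L = 25 in; A_we = 0.4419 × 25 = 11.05 in².
F_nw = 0.6 F_EXX = 0.6 × 80 = 48 ksi.
φR_n = 0.75 × 48 × 11.05 = 397.7 kip.

φR_n ≈ 398 kip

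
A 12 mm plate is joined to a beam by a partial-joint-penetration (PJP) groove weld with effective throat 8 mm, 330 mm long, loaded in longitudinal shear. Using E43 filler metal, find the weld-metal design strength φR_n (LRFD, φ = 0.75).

φR_n ≈ 511 kN

E43XX → F_EXX = 430 MPa.
Effective throat (given) t_e = 8 mm.
A_we = 8 × 330 = 2640 mm².
F_nw = 0.6 F_EXX = 258 MPa.
φR_n = 0.75 × 258 × 2640 × 10⁻³ = 510.8 kN.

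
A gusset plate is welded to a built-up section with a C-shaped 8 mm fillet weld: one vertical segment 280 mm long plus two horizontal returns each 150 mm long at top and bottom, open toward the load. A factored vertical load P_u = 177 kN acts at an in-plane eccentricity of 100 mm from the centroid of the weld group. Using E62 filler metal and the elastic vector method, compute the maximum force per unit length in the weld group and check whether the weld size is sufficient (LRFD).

f_max ≈ 589 N/mm; adequate

E62XX → F_EXX = 620 MPa.
Total weld length L_w = 580 mm. Treat welds as unit-width lines.
Centroid: x̄ = 2×150×75 / 580 = 38.79 mm from the vertical weld.
Polar moment about centroid: J = I_x + I_y = [280³/12 + 2×150×140²] + [280×38.79² + 2(150³/12 + 150×36.21²)] = 9086000 mm³.
Direct shear f_v = P/L_w = 177×10³ / 580 = 305.2 N/mm (vertical).
Torsion M = P·e = 177×10³ × 100 = 17700000 N·mm.
Critical point at (x, y) = (111.2, 140) from centroid. f_tx = M·y/J = 272.7 N/mm; f_ty = M·x/J = 216.6 N/mm.
Resultant f_max = √[f_tx² + (f_v + f_ty)²] = √[272.7² + (305.2 + 216.6)²] = 588.8 N/mm.
Capacity per unit length: φr_n = 0.75 × 0.6 × 620 × (0.707 × 8) = 1578 N/mm.
588.8 ≤ 1578 → adequate.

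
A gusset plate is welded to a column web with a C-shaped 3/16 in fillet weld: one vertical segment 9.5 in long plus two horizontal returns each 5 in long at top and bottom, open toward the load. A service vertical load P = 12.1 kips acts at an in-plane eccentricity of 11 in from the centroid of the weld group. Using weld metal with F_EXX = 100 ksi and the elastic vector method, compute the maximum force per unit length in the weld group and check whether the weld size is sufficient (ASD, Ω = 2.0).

f_max ≈ 2.73 kip/in; adequate

Total weld length L_w = 19.5 in. Treat welds as unit-width lines.
Centroid: x̄ = 2×5×2.5 / 19.5 = 1.282 in from the vertical weld.
Polar moment about centroid: J = I_x + I_y = [9.5³/12 + 2×5×4.75²] + [9.5×1.282² + 2(5³/12 + 5×1.218²)] = 348.4 in³.
Direct shear f_v = P/L_w = 12.1 / 19.5 = 0.6205 kip/in (vertical).
Torsion M = P·e = 12.1 × 11 = 133.1 kip·in.
Critical point at (x, y) = (3.718, 4.75) from centroid. f_tx = M·y/J = 1.815 kip/in; f_ty = M·x/J = 1.421 kip/in.
Resultant f_max = √[f_tx² + (f_v + f_ty)²] = √[1.815² + (0.6205 + 1.421)²] = 2.731 kip/in.
Capacity per unit length: r_n/Ω = (1/2.0) × 0.6 × 100 × (0.707 × 0.1875) = 3.977 kip/in.
2.731 ≤ 3.977 → adequate.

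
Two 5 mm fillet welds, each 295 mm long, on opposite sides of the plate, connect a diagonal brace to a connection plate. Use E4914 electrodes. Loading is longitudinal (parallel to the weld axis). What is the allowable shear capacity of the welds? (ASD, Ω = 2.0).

E49XX → F_EXX = 490 MPa.
Effective throat t_e = 0.707 × 5 = 3.535 mm.
Total length L = 590 mm; A_we = 3.535 × 590 = 2086 mm².
F_nw = 0.6 F_EXX = 0.6 × 490 = 294 MPa.
R_n = 294 × 2086 × 10⁻³ = 613.2 kN; R_n/Ω = 613.2/2.0 = 306.6 kN.

R_n/Ω ≈ 307 kN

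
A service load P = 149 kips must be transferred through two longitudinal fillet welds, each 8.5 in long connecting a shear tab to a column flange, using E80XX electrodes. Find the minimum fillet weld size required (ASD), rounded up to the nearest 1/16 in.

w = 9/16 in

E80XX → F_EXX = 80 ksi.
Total weld length L = 17 in.
Required throat t_e = P × Ω / (0.6 F_EXX × L) = 149 × 2.0 / (0.6 × 80 × 17) = 0.3652 in.
Required leg w = t_e / 0.707 = 0.5165 in → use 9/16 in.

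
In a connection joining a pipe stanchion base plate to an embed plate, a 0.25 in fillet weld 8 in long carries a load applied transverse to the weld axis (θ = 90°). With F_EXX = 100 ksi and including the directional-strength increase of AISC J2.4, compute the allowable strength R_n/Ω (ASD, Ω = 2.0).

t_e = 0.707 × 0.25 = 0.1767 in; A_we = 0.1767 × 8 = 1.414 in².
Directional factor: 1.0 + 0.5 sin^1.5(90°) = 1.5.
F_nw = 0.6 × 100 × 1.5 = 90 ksi.
R_n/Ω = (90 × 1.414) / 2.0 = 63.63 kips.

R_n/Ω ≈ 63.6 kips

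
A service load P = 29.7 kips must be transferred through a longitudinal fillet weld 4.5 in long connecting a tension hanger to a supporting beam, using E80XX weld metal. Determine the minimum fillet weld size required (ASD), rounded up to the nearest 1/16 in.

w = 7/16 in

E80XX → F_EXX = 80 ksi.
Total weld length L = 4.5 in.
Required throat t_e = P × Ω / (0.6 F_EXX × L) = 29.7 × 2.0 / (0.6 × 80 × 4.5) = 0.275 in.
Required leg w = t_e / 0.707 = 0.389 in → use 7/16 in.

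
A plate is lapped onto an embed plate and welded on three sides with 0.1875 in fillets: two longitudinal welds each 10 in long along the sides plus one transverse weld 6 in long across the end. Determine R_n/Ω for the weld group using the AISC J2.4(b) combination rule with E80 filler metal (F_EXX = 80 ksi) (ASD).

R_n/Ω ≈ 82.7 kips

t_e = 0.707 × 0.1875 = 0.1326 in.
R_nwl = 0.6 × 80 × 0.1326 × 20 = 127.3 kips (longitudinal, 2 welds).
R_nwt = 0.6 × 80 × 0.1326 × 6 = 38.18 kips (transverse, base value).
(i) R_nwl + R_nwt = 165.4 kips; (ii) 0.85 R_nwl + 1.5 R_nwt = 165.4 kips.
R_n = max = 165.4 kips [governs: (ii)]; R_n/Ω = 82.72 kips.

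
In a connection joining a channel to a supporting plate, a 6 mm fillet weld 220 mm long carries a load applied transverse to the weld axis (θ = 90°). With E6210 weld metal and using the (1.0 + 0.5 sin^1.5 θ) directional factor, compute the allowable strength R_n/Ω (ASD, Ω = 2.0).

E62XX → F_EXX = 620 MPa.
t_e = 0.707 × 6 = 4.242 mm; A_we = 4.242 × 220 = 933.2 mm².
Directional factor: 1.0 + 0.5 sin^1.5(90°) = 1.5.
F_nw = 0.6 × 620 × 1.5 = 558 MPa.
R_n/Ω = (558 × 933.2) / 2.0 × 10⁻³ = 260.4 kN.

R_n/Ω ≈ 260 kN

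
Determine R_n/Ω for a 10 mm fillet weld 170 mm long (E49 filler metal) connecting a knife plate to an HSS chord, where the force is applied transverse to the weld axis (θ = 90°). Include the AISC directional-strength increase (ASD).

E49XX → F_EXX = 490 MPa.
t_e = 0.707 × 10 = 7.07 mm; A_we = 7.07 × 170 = 1202 mm².
Directional factor: 1.0 + 0.5 sin^1.5(90°) = 1.5.
F_nw = 0.6 × 490 × 1.5 = 441 MPa.
R_n/Ω = (441 × 1202) / 2.0 × 10⁻³ = 265 kN.

R_n/Ω ≈ 265 kN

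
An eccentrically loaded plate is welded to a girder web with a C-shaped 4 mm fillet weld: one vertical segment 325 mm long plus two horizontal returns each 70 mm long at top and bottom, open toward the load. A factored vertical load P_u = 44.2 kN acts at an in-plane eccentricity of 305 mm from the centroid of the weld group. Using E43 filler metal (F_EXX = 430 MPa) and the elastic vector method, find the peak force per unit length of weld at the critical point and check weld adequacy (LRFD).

Total weld length L_w = 465 mm. Treat welds as unit-width lines.
Centroid: x̄ = 2×70×35 / 465 = 10.54 mm from the vertical weld.
Polar moment about centroid: J = I_x + I_y = [325³/12 + 2×70×162.5²] + [325×10.54² + 2(70³/12 + 70×24.46²)] = 6735000 mm³.
Direct shear f_v = P/L_w = 44.2×10³ / 465 = 95.05 N/mm (vertical).
Torsion M = P·e = 44.2×10³ × 305 = 13481000 N·mm.
Critical point at (x, y) = (59.46, 162.5) from centroid. f_tx = M·y/J = 325.3 N/mm; f_ty = M·x/J = 119 N/mm.
Resultant f_max = √[f_tx² + (f_v + f_ty)²] = √[325.3² + (95.05 + 119)²] = 389.4 N/mm.
Capacity per unit length: φr_n = 0.75 × 0.6 × 430 × (0.707 × 4) = 547.2 N/mm.
389.4 ≤ 547.2 → adequate.

f_max ≈ 389 N/mm; adequate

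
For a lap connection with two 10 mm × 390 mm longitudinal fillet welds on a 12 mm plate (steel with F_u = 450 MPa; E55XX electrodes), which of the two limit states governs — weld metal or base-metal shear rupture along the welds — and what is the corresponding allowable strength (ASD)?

E55XX → F_EXX = 550 MPa.
t_e = 0.707 × 10 = 7.07 mm; L = 780 mm.
Weld metal: R_n/Ω = (1/2.0) × 0.6 × 550 × 7.07 × 780 × 10⁻³ = 909.9 kN.
Base metal (shear rupture): R_n/Ω = (1/2.0) × 0.6 × 450 × 12 × 780 × 10⁻³ = 1264 kN.
Governing: weld metal.

R_n/Ω ≈ 910 kN (weld metal governs)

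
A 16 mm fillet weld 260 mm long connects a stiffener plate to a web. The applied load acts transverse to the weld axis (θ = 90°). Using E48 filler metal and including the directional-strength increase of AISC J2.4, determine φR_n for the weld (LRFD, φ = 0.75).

φR_n ≈ 953 kN

E48XX → F_EXX = 480 MPa.
t_e = 0.707 × 16 = 11.31 mm; A_we = 11.31 × 260 = 2941 mm².
Directional factor: 1.0 + 0.5 sin^1.5(90°) = 1.5.
F_nw = 0.6 × 480 × 1.5 = 432 MPa.
φR_n = 0.75 × 432 × 2941 × 10⁻³ = 952.9 kN.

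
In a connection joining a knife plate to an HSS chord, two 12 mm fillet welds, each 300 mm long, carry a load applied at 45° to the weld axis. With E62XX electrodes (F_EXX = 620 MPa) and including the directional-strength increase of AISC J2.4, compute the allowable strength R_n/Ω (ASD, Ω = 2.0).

t_e = 0.707 × 12 = 8.484 mm; A_we = 8.484 × 600 = 5090 mm².
Directional factor: 1.0 + 0.5 sin^1.5(45°) = 1.297.
F_nw = 0.6 × 620 × 1.297 = 482.6 MPa.
R_n/Ω = (482.6 × 5090) / 2.0 × 10⁻³ = 1228 kN.

R_n/Ω ≈ 1230 kN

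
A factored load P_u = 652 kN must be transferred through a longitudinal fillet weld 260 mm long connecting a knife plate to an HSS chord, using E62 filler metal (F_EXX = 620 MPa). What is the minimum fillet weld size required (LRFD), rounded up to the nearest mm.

Total weld length L = 260 mm.
Required throat t_e = P_u / (φ × 0.6 F_EXX × L) = 652 / (0.75 × 0.6 × 620 × 260 × 10⁻³) = 8.988 mm.
Required leg w = t_e / 0.707 = 12.71 mm → use 13 mm.

w = 13 mm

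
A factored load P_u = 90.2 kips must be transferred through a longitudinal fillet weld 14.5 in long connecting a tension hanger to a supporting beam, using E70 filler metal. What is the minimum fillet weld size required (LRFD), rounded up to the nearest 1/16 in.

E70XX → F_EXX = 70 ksi.
Total weld length L = 14.5 in.
Required throat t_e = P_u / (φ × 0.6 F_EXX × L) = 90.2 / (0.75 × 0.6 × 70 × 14.5) = 0.1975 in.
Required leg w = t_e / 0.707 = 0.2793 in → use 5/16 in.

w = 5/16 in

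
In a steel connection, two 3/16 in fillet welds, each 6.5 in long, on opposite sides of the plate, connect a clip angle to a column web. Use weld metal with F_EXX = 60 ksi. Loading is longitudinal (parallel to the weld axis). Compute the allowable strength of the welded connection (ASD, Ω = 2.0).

R_n/Ω ≈ 31 kip

Effective throat t_e = 0.707 × 0.1875 = 0.1326 in.
Total length L = 13 in; A_we = 0.1326 × 13 = 1.723 in².
F_nw = 0.6 F_EXX = 0.6 × 60 = 36 ksi.
R_n = 36 × 1.723 = 62.04 kip; R_n/Ω = 62.04/2.0 = 31.02 kip.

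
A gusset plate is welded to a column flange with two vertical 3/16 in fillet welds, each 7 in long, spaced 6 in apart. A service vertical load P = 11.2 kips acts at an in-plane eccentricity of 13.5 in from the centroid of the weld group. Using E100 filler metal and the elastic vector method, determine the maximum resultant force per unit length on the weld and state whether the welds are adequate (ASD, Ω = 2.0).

E100XX → F_EXX = 100 ksi.
Total weld length L_w = 14 in. Treat welds as unit-width lines.
Polar moment about centroid: J = 2[d³/12 + d(b/2)²] = 2[7³/12 + 7×3²] = 183.2 in³.
Direct shear f_v = P/L_w = 11.2 / 14 = 0.8 kip/in (vertical).
Torsion M = P·e = 11.2 × 13.5 = 151.2 kip·in.
Critical point at (x, y) = (3, 3.5) from centroid. f_tx = M·y/J = 2.889 kip/in; f_ty = M·x/J = 2.476 kip/in.
Resultant f_max = √[f_tx² + (f_v + f_ty)²] = √[2.889² + (0.8 + 2.476)²] = 4.368 kip/in.
Capacity per unit length: r_n/Ω = (1/2.0) × 0.6 × 100 × (0.707 × 0.1875) = 3.977 kip/in.
4.368 > 3.977 → NOT adequate.

f_max ≈ 4.37 kip/in; NOT adequate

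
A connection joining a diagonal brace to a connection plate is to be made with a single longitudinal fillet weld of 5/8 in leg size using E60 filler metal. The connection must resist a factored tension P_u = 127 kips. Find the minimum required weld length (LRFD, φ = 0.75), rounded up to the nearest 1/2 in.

L = 11 in

E60XX → F_EXX = 60 ksi.
Throat t_e = 0.707 × 0.625 = 0.4419 in.
φr_n = 0.75 × 0.6 × 60 × 0.4419 = 11.93 kips/in.
L_req = P_u / φr_n = 127 / 11.93 = 10.64 in total.
Round up → use L = 11 in.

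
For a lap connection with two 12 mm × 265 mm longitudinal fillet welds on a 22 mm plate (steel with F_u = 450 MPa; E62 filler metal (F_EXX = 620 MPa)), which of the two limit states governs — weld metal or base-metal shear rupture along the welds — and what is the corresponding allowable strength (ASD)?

t_e = 0.707 × 12 = 8.484 mm; L = 530 mm.
Weld metal: R_n/Ω = (1/2.0) × 0.6 × 620 × 8.484 × 530 × 10⁻³ = 836.4 kN.
Base metal (shear rupture): R_n/Ω = (1/2.0) × 0.6 × 450 × 22 × 530 × 10⁻³ = 1574 kN.
Governing: weld metal.

R_n/Ω ≈ 836 kN (weld metal governs)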